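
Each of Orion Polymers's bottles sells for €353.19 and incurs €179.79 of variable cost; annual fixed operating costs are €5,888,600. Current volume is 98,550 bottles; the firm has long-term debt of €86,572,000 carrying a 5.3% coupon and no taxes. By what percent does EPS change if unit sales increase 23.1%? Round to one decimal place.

Total contribution margin = 98,550 × €173.40 = €17,088,570.00.
Operating income = contribution − fixed costs = €17,088,570.00 − €5,888,600 = €11,199,970.00.
Interest = €4,588,316.00, so EBIT − I = €6,611,654.00.
DCL = total CM / (EBIT − I) = €17,088,570.00 / €6,611,654.00 = 2.5846.
%ΔEPS = DCL × %ΔSales = 2.5846 × +23.1% = +59.7%.

+59.7%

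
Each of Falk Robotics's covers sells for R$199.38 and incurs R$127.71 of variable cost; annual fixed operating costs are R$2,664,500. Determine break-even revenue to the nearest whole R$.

R$7,412,418

CM per unit = R$199.38 − R$127.71 = R$71.67; CM ratio = R$71.67 / R$199.38 = 0.3595.
Break-even sales = FC ÷ CM ratio = R$2,664,500 × R$199.38 / R$71.67 = R$7,412,418.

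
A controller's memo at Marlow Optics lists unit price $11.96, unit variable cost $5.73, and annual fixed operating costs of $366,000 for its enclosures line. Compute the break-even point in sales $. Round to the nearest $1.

Contribution margin per unit = $11.96 − $5.73 = $6.23, a CM ratio of $6.23 ÷ $11.96 = 0.5209.
Break-even revenue = fixed costs × price ÷ CM = $366,000 × $11.96 ÷ $6.23 = $702,626.

$702,626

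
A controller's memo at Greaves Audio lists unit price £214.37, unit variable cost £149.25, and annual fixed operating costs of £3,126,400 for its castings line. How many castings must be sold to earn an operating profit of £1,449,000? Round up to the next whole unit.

Each unit contributes £214.37 − £149.25 = £65.12.
Need Q such that Q × £65.12 − £3,126,400 = £1,449,000, i.e. Q = £4,575,400 / £65.12 = 70,261.06 → 70,262.

70,262 castings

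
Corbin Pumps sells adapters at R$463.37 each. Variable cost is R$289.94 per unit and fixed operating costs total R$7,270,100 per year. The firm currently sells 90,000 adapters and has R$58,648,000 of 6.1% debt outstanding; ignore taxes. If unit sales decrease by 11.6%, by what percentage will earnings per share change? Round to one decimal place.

At 90,000 units, contribution = 90,000 × R$173.43 = R$15,608,700.00.
Subtracting fixed costs: EBIT = R$15,608,700.00 − R$7,270,100 = R$8,338,600.00.
Interest = R$3,577,528.00, so EBIT − I = R$4,761,072.00.
Degree of combined leverage = contribution ÷ (EBIT − I) = R$15,608,700.00 ÷ R$4,761,072.00 = 3.2784.
%ΔEPS = DCL × %ΔSales = 3.2784 × -11.6% = -38.0%.

-38.0%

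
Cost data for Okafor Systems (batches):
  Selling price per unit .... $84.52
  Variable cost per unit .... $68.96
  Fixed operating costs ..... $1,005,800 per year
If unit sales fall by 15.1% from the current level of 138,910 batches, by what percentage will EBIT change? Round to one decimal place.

-28.2%

Total contribution margin = 138,910 × $15.56 = $2,161,439.60.
Operating income = contribution − fixed costs = $2,161,439.60 − $1,005,800 = $1,155,639.60.
So DOL = total CM / EBIT = $2,161,439.60 / $1,155,639.60 = 1.8703.
So EBIT moves 1.8703 × (-15.1%) = -28.2%.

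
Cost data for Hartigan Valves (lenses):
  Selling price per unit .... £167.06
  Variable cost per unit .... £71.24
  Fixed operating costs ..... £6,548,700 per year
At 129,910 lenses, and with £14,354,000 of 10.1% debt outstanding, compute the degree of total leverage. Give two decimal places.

Contribution at this volume is 129,910 × £95.82 = £12,447,976.20.
Operating income = contribution − fixed costs = £12,447,976.20 − £6,548,700 = £5,899,276.20. Interest = £1,449,754.00.
DOL = £12,447,976.20 ÷ £5,899,276.20 = 2.1101; DFL = £5,899,276.20 ÷ £4,449,522.20 = 1.3258.
Combined leverage = 2.1101 × 1.3258 = 2.7976.

2.80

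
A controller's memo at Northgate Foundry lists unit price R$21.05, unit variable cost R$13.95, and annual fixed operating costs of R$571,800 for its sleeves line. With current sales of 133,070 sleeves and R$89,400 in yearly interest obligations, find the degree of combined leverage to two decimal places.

At 133,070 units, contribution = 133,070 × R$7.10 = R$944,797.00.
Subtracting fixed costs: EBIT = R$944,797.00 − R$571,800 = R$372,997.00. Interest = R$89,400.00.
DOL = R$944,797.00 ÷ R$372,997.00 = 2.5330; DFL = R$372,997.00 ÷ R$283,597.00 = 1.3152.
DCL = DOL × DFL = 2.5330 × 1.3152 = 3.3314.

3.33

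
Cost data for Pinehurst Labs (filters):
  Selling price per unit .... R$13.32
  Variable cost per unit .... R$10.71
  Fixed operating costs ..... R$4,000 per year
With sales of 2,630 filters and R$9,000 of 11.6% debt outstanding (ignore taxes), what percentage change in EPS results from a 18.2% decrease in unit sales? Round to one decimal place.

Contribution at this volume is 2,630 × R$2.61 = R$6,864.30.
Operating income = contribution − fixed costs = R$6,864.30 − R$4,000 = R$2,864.30.
Interest = R$1,044.00, so EBIT − I = R$1,820.30.
DCL = total CM / (EBIT − I) = R$6,864.30 / R$1,820.30 = 3.7710.
EPS therefore changes by 3.7710 × (-18.2%) = -68.6%.

-68.6%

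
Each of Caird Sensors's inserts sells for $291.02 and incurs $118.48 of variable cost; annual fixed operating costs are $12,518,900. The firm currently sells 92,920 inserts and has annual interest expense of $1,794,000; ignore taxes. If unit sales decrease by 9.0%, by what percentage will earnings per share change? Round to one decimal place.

Contribution at this volume is 92,920 × $172.54 = $16,032,416.80.
Operating income = contribution − fixed costs = $16,032,416.80 − $12,518,900 = $3,513,516.80.
After interest of $1,794,000.00, pre-tax earnings = $1,719,516.80.
Degree of combined leverage = contribution ÷ (EBIT − I) = $16,032,416.80 ÷ $1,719,516.80 = 9.3238.
EPS therefore changes by 9.3238 × (-9.0%) = -83.9%.

-83.9%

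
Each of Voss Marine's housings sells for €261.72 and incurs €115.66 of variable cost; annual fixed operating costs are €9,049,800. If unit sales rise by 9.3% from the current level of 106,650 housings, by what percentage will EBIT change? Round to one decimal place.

At 106,650 units, contribution = 106,650 × €146.06 = €15,577,299.00.
Subtracting fixed costs: EBIT = €15,577,299.00 − €9,049,800 = €6,527,499.00.
So DOL = total CM / EBIT = €15,577,299.00 / €6,527,499.00 = 2.3864.
%ΔEBIT = DOL × %ΔSales = 2.3864 × +9.3% = +22.2%.

+22.2%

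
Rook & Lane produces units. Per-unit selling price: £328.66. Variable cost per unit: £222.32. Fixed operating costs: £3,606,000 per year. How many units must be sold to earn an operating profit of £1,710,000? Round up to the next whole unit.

Each unit contributes £328.66 − £222.32 = £106.34.
Need Q such that Q × £106.34 − £3,606,000 = £1,710,000, i.e. Q = £5,316,000 / £106.34 = 49,990.60 → 49,991.

49,991 units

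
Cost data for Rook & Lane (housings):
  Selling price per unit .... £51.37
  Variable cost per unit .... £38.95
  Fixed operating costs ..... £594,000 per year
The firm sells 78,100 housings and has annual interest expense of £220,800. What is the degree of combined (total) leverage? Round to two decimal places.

Contribution at this volume is 78,100 × £12.42 = £970,002.00.
Operating income = contribution − fixed costs = £970,002.00 − £594,000 = £376,002.00. Interest = £220,800.00.
DOL = £970,002.00 ÷ £376,002.00 = 2.5798; DFL = £376,002.00 ÷ £155,202.00 = 2.4227.
Combined leverage = 2.5798 × 2.4227 = 6.2501.

6.25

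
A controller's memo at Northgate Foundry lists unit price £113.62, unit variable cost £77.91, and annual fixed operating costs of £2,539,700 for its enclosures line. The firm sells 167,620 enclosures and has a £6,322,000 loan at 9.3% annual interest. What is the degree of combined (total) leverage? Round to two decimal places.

2.09

At 167,620 units, contribution = 167,620 × £35.71 = £5,985,710.20.
EBIT = £5,985,710.20 − £2,539,700 = £3,446,010.20. Interest = £587,946.00.
DOL = £5,985,710.20 ÷ £3,446,010.20 = 1.7370; DFL = £3,446,010.20 ÷ £2,858,064.20 = 1.2057.
Combined leverage = 1.7370 × 1.2057 = 2.0943.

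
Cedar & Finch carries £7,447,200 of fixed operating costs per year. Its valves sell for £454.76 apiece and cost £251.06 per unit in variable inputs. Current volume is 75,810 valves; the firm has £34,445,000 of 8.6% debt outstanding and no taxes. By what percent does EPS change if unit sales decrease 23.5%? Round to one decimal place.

At 75,810 units, contribution = 75,810 × £203.70 = £15,442,497.00.
Subtracting fixed costs: EBIT = £15,442,497.00 − £7,447,200 = £7,995,297.00.
After interest of £2,962,270.00, pre-tax earnings = £5,033,027.00.
Degree of combined leverage = contribution ÷ (EBIT − I) = £15,442,497.00 ÷ £5,033,027.00 = 3.0682.
EPS therefore changes by 3.0682 × (-23.5%) = -72.1%.

-72.1%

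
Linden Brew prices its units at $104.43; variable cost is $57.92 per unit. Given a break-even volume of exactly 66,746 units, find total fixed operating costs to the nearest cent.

$3,104,356.46

Each unit contributes $104.43 − $57.92 = $46.51.
Since BE = FC / CM, FC = 66,746 × $46.51 = $3,104,356.46.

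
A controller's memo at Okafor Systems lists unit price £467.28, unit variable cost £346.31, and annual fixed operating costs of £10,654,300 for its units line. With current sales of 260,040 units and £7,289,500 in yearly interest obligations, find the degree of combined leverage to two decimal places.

2.33

Contribution at this volume is 260,040 × £120.97 = £31,457,038.80.
EBIT = £31,457,038.80 − £10,654,300 = £20,802,738.80. Interest = £7,289,500.00, so EBIT − I = £13,513,238.80.
Degree of total leverage = total CM / (EBIT − interest) = £31,457,038.80 / £13,513,238.80 = 2.3279.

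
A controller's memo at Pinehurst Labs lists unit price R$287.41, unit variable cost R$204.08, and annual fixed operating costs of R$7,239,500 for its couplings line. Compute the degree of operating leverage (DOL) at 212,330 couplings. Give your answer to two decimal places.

1.69

At 212,330 units, contribution = 212,330 × R$83.33 = R$17,693,458.90.
Subtracting fixed costs: EBIT = R$17,693,458.90 − R$7,239,500 = R$10,453,958.90.
DOL = contribution ÷ EBIT = R$17,693,458.90 ÷ R$10,453,958.90 = 1.6925.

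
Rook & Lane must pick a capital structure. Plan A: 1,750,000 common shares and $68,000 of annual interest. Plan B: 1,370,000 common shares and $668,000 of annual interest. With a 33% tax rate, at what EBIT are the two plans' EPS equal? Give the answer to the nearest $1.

$2,831,158

Set EPS_A = EPS_B: (EBIT − $68,000)(1 − 0.33) ÷ 1,750,000 = (EBIT − $668,000)(1 − 0.33) ÷ 1,370,000.
The (1 − t) factor cancels: (EBIT − 68,000) × 1,370,000 = (EBIT − 668,000) × 1,750,000.
EBIT × (1,750,000 − 1,370,000) = 668,000 × 1,750,000 − 68,000 × 1,370,000 = 1,075,840,000,000, so EBIT = 1,075,840,000,000 ÷ 380,000 = 2,831,157.89.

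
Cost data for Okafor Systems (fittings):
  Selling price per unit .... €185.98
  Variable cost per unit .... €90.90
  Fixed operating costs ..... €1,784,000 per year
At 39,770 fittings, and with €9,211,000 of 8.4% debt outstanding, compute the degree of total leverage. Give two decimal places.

Total contribution margin = 39,770 × €95.08 = €3,781,331.60.
Operating income = contribution − fixed costs = €3,781,331.60 − €1,784,000 = €1,997,331.60. Interest = €773,724.00, so EBIT − I = €1,223,607.60.
Degree of total leverage = total CM / (EBIT − interest) = €3,781,331.60 / €1,223,607.60 = 3.0903.

3.09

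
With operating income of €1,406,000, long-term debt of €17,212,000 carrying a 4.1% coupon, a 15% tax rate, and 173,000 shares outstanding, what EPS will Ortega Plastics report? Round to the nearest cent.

Pre-tax income = €1,406,000 − €705,692.00 = €700,308.00.
After tax at 15%: net income = €700,308.00 × 0.85 = €595,261.80.
EPS = €595,261.80 ÷ 173,000 = €3.44.

€3.44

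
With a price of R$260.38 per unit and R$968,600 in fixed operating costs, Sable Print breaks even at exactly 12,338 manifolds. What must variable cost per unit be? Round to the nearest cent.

At break-even, FC = Q × (P − VC), so P − VC = R$968,600 ÷ 12,338 = R$78.5054.
Variable cost per unit = R$260.38 − R$78.5054 = R$181.87.

R$181.87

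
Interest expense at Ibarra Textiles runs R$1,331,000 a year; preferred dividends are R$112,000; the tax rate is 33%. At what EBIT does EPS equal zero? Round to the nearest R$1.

R$1,498,164

Grossing the preferred dividend up to pre-tax terms: R$112,000 / (1 − 0.33) = R$167,164.18.
EPS = 0 when EBIT covers interest plus the pre-tax preferred burden: R$1,331,000 + R$167,164.18 = R$1,498,164.18.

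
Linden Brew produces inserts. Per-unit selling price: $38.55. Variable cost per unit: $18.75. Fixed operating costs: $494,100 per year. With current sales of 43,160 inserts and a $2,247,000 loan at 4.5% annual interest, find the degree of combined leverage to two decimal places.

3.29

At 43,160 units, contribution = 43,160 × $19.80 = $854,568.00.
Subtracting fixed costs: EBIT = $854,568.00 − $494,100 = $360,468.00. Interest = $101,115.00, so EBIT − I = $259,353.00.
DCL = contribution ÷ (EBIT − I) = $854,568.00 ÷ $259,353.00 = 3.2950.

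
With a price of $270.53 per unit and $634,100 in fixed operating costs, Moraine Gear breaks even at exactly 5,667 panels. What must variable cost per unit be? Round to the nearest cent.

$158.64

At break-even, FC = Q × (P − VC), so P − VC = $634,100 ÷ 5,667 = $111.8934.
Variable cost per unit = $270.53 − $111.8934 = $158.64.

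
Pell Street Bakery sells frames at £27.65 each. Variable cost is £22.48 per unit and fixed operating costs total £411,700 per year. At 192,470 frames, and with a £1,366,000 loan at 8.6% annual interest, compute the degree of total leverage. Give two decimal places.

Contribution at this volume is 192,470 × £5.17 = £995,069.90.
EBIT = £995,069.90 − £411,700 = £583,369.90. Interest = £117,476.00.
DOL = £995,069.90 ÷ £583,369.90 = 1.7057; DFL = £583,369.90 ÷ £465,893.90 = 1.2522.
Combined leverage = 1.7057 × 1.2522 = 2.1359.

2.14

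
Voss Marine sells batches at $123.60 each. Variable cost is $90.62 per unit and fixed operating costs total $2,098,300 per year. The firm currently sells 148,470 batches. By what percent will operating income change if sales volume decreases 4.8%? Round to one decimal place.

Contribution at this volume is 148,470 × $32.98 = $4,896,540.60.
Subtracting fixed costs: EBIT = $4,896,540.60 − $2,098,300 = $2,798,240.60.
So DOL = total CM / EBIT = $4,896,540.60 / $2,798,240.60 = 1.7499.
Operating income changes by 1.7499 × -4.8% = -8.4%.

-8.4%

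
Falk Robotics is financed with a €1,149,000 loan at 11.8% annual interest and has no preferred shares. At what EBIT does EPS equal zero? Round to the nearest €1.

Annual interest = 11.8% × €1,149,000 = €135,582.00.
Without preferred stock the financial break-even is simply EBIT = interest = €135,582.00.

€135,582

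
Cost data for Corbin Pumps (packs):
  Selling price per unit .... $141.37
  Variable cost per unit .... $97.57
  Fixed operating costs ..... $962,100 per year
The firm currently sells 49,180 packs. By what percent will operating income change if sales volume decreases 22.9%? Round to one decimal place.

-41.4%

At 49,180 units, contribution = 49,180 × $43.80 = $2,154,084.00.
Subtracting fixed costs: EBIT = $2,154,084.00 − $962,100 = $1,191,984.00.
So DOL = total CM / EBIT = $2,154,084.00 / $1,191,984.00 = 1.8071.
%ΔEBIT = DOL × %ΔSales = 1.8071 × -22.9% = -41.4%.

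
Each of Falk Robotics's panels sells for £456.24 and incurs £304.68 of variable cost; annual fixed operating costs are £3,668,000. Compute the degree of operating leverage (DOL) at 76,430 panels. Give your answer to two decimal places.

1.46

Total contribution margin = 76,430 × £151.56 = £11,583,730.80.
Operating income = contribution − fixed costs = £11,583,730.80 − £3,668,000 = £7,915,730.80.
DOL = contribution ÷ EBIT = £11,583,730.80 ÷ £7,915,730.80 = 1.4634.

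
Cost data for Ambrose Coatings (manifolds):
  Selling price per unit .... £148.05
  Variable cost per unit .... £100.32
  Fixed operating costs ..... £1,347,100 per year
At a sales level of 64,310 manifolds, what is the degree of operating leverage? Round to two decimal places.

At 64,310 units, contribution = 64,310 × £47.73 = £3,069,516.30.
EBIT = £3,069,516.30 − £1,347,100 = £1,722,416.30.
Degree of operating leverage = £3,069,516.30 / £1,722,416.30 = 1.7821.

1.78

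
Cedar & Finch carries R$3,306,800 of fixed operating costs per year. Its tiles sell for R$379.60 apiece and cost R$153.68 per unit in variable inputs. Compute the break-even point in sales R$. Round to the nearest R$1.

R$5,556,220

Contribution margin per unit = R$379.60 − R$153.68 = R$225.92, a CM ratio of R$225.92 ÷ R$379.60 = 0.5952.
Break-even revenue = fixed costs × price ÷ CM = R$3,306,800 × R$379.60 ÷ R$225.92 = R$5,556,220.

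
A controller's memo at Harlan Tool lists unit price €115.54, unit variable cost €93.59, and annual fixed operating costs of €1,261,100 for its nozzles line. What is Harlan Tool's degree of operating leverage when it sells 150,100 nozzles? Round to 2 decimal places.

1.62

Total contribution margin = 150,100 × €21.95 = €3,294,695.00.
Operating income = contribution − fixed costs = €3,294,695.00 − €1,261,100 = €2,033,595.00.
Degree of operating leverage = €3,294,695.00 / €2,033,595.00 = 1.6201.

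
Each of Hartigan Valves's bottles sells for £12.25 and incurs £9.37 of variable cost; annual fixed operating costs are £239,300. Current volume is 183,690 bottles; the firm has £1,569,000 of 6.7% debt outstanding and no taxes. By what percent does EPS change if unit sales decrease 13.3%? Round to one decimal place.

At 183,690 units, contribution = 183,690 × £2.88 = £529,027.20.
Operating income = contribution − fixed costs = £529,027.20 − £239,300 = £289,727.20.
After interest of £105,123.00, pre-tax earnings = £184,604.20.
Degree of combined leverage = contribution ÷ (EBIT − I) = £529,027.20 ÷ £184,604.20 = 2.8657.
%ΔEPS = DCL × %ΔSales = 2.8657 × -13.3% = -38.1%.

-38.1%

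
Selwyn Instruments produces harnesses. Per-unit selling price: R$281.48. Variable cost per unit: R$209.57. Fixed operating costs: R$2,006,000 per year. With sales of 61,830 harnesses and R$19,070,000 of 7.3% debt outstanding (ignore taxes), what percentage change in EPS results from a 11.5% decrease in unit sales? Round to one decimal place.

-48.8%

Total contribution margin = 61,830 × R$71.91 = R$4,446,195.30.
Subtracting fixed costs: EBIT = R$4,446,195.30 − R$2,006,000 = R$2,440,195.30.
After interest of R$1,392,110.00, pre-tax earnings = R$1,048,085.30.
DCL = total CM / (EBIT − I) = R$4,446,195.30 / R$1,048,085.30 = 4.2422.
%ΔEPS = DCL × %ΔSales = 4.2422 × -11.5% = -48.8%.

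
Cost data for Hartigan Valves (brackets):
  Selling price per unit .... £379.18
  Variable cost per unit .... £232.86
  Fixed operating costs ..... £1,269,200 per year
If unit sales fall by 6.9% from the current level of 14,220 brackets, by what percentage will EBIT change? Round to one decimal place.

-17.7%

Contribution at this volume is 14,220 × £146.32 = £2,080,670.40.
Subtracting fixed costs: EBIT = £2,080,670.40 − £1,269,200 = £811,470.40.
Degree of operating leverage = £2,080,670.40 / £811,470.40 = 2.5641.
So EBIT moves 2.5641 × (-6.9%) = -17.7%.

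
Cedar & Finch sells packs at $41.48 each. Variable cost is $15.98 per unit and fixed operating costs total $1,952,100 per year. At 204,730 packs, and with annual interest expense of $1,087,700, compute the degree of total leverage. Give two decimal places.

Total contribution margin = 204,730 × $25.50 = $5,220,615.00.
Subtracting fixed costs: EBIT = $5,220,615.00 − $1,952,100 = $3,268,515.00. Interest = $1,087,700.00, so EBIT − I = $2,180,815.00.
Degree of total leverage = total CM / (EBIT − interest) = $5,220,615.00 / $2,180,815.00 = 2.3939.

2.39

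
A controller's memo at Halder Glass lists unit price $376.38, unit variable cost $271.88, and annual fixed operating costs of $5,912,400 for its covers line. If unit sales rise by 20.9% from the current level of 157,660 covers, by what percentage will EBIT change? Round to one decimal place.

Total contribution margin = 157,660 × $104.50 = $16,475,470.00.
Subtracting fixed costs: EBIT = $16,475,470.00 − $5,912,400 = $10,563,070.00.
So DOL = total CM / EBIT = $16,475,470.00 / $10,563,070.00 = 1.5597.
So EBIT moves 1.5597 × (+20.9%) = +32.6%.

+32.6%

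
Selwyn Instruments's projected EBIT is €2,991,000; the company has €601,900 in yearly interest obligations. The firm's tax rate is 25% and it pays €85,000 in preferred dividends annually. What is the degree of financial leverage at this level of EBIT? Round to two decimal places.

Interest = €601,900.00.
Pre-tax preferred-dividend burden = €85,000 ÷ (1 − 0.25) = €113,333.33.
DFL = EBIT ÷ [EBIT − I − D_p/(1−t)] = €2,991,000 ÷ [€2,991,000 − €601,900.00 − €113,333.33] = €2,991,000 ÷ €2,275,766.67 = 1.3143.

1.31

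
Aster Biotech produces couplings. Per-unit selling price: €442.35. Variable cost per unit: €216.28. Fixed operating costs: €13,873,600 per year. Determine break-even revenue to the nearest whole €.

CM per unit = €442.35 − €216.28 = €226.07; CM ratio = €226.07 / €442.35 = 0.5111.
Break-even sales = FC ÷ CM ratio = €13,873,600 × €442.35 / €226.07 = €27,146,401.

€27,146,401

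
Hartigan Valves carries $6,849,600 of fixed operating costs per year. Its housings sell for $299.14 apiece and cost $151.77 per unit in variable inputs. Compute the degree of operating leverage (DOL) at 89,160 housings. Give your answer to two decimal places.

Total contribution margin = 89,160 × $147.37 = $13,139,509.20.
EBIT = $13,139,509.20 − $6,849,600 = $6,289,909.20.
Degree of operating leverage = $13,139,509.20 / $6,289,909.20 = 2.0890.

2.09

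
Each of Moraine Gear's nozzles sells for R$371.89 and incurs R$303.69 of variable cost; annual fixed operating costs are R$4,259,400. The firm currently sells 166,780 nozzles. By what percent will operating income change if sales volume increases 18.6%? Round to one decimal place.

At 166,780 units, contribution = 166,780 × R$68.20 = R$11,374,396.00.
Subtracting fixed costs: EBIT = R$11,374,396.00 − R$4,259,400 = R$7,114,996.00.
So DOL = total CM / EBIT = R$11,374,396.00 / R$7,114,996.00 = 1.5987.
Operating income changes by 1.5987 × +18.6% = +29.7%.

+29.7%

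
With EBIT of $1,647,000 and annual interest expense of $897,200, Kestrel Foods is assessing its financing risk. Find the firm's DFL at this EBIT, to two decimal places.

2.20

Interest = $897,200.00.
Degree of financial leverage = EBIT / (EBIT − interest) = $1,647,000 / $749,800.00 = 2.1966.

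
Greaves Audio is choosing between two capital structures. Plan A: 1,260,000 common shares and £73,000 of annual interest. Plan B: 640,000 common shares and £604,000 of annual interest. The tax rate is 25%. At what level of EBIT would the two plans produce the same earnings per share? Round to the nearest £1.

Set EPS_A = EPS_B: (EBIT − £73,000)(1 − 0.25) ÷ 1,260,000 = (EBIT − £604,000)(1 − 0.25) ÷ 640,000.
The (1 − t) factor cancels: (EBIT − 73,000) × 640,000 = (EBIT − 604,000) × 1,260,000.
Solving, EBIT = (604,000·1,260,000 − 73,000·640,000) / (1,260,000 − 640,000) = 714,320,000,000 / 620,000 = 1,152,129.03.

£1,152,129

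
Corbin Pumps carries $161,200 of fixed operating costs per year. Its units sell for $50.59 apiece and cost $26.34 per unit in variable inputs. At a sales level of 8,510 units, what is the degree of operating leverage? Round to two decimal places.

Total contribution margin = 8,510 × $24.25 = $206,367.50.
EBIT = $206,367.50 − $161,200 = $45,167.50.
So DOL = total CM / EBIT = $206,367.50 / $45,167.50 = 4.5689.

4.57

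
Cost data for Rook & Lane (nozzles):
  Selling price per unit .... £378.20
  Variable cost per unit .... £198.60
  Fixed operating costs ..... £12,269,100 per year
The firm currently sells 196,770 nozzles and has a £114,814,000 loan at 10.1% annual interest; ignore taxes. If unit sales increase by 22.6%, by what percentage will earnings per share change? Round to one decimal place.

At 196,770 units, contribution = 196,770 × £179.60 = £35,339,892.00.
EBIT = £35,339,892.00 − £12,269,100 = £23,070,792.00.
Interest = £11,596,214.00, so EBIT − I = £11,474,578.00.
DCL = total CM / (EBIT − I) = £35,339,892.00 / £11,474,578.00 = 3.0798.
%ΔEPS = DCL × %ΔSales = 3.0798 × +22.6% = +69.6%.

+69.6%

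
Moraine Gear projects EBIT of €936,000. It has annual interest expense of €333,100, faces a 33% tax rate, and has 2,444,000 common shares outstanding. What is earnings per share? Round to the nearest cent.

€0.17

Pre-tax income = €936,000 − €333,100.00 = €602,900.00.
After tax at 33%: net income = €602,900.00 × 0.67 = €403,943.00.
Per share: €403,943.00 / 2,444,000 shares = €0.17.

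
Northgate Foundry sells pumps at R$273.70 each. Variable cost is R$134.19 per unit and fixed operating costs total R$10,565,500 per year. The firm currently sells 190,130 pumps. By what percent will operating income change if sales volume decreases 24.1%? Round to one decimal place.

-40.1%

At 190,130 units, contribution = 190,130 × R$139.51 = R$26,525,036.30.
Subtracting fixed costs: EBIT = R$26,525,036.30 − R$10,565,500 = R$15,959,536.30.
Degree of operating leverage = R$26,525,036.30 / R$15,959,536.30 = 1.6620.
%ΔEBIT = DOL × %ΔSales = 1.6620 × -24.1% = -40.1%.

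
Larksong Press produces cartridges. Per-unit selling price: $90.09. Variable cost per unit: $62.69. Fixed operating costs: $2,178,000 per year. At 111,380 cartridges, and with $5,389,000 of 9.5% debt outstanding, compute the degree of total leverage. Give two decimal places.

Total contribution margin = 111,380 × $27.40 = $3,051,812.00.
Subtracting fixed costs: EBIT = $3,051,812.00 − $2,178,000 = $873,812.00. Interest = $511,955.00.
DOL = $3,051,812.00 ÷ $873,812.00 = 3.4925; DFL = $873,812.00 ÷ $361,857.00 = 2.4148.
DCL = DOL × DFL = 3.4925 × 2.4148 = 8.4337.

8.43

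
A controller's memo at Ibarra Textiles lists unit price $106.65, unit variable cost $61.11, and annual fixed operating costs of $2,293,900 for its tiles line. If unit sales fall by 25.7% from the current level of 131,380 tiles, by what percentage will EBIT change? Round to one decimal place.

-41.7%

At 131,380 units, contribution = 131,380 × $45.54 = $5,983,045.20.
EBIT = $5,983,045.20 − $2,293,900 = $3,689,145.20.
So DOL = total CM / EBIT = $5,983,045.20 / $3,689,145.20 = 1.6218.
So EBIT moves 1.6218 × (-25.7%) = -41.7%.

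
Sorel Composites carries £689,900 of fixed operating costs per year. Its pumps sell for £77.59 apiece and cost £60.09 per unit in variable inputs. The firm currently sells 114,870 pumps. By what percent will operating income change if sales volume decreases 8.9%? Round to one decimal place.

-13.6%

Total contribution margin = 114,870 × £17.50 = £2,010,225.00.
Operating income = contribution − fixed costs = £2,010,225.00 − £689,900 = £1,320,325.00.
Degree of operating leverage = £2,010,225.00 / £1,320,325.00 = 1.5225.
%ΔEBIT = DOL × %ΔSales = 1.5225 × -8.9% = -13.6%.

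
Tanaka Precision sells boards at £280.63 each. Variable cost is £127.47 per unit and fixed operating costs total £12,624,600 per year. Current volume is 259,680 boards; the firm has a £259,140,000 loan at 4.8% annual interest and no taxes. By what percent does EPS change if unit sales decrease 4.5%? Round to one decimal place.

-12.2%

At 259,680 units, contribution = 259,680 × £153.16 = £39,772,588.80.
Operating income = contribution − fixed costs = £39,772,588.80 − £12,624,600 = £27,147,988.80.
Interest = £12,438,720.00, so EBIT − I = £14,709,268.80.
DCL = total CM / (EBIT − I) = £39,772,588.80 / £14,709,268.80 = 2.7039.
EPS therefore changes by 2.7039 × (-4.5%) = -12.2%.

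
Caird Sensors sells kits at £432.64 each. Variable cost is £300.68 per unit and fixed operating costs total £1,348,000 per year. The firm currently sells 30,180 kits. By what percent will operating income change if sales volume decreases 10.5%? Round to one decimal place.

-15.9%

At 30,180 units, contribution = 30,180 × £131.96 = £3,982,552.80.
Operating income = contribution − fixed costs = £3,982,552.80 − £1,348,000 = £2,634,552.80.
DOL = contribution ÷ EBIT = £3,982,552.80 ÷ £2,634,552.80 = 1.5117.
%ΔEBIT = DOL × %ΔSales = 1.5117 × -10.5% = -15.9%.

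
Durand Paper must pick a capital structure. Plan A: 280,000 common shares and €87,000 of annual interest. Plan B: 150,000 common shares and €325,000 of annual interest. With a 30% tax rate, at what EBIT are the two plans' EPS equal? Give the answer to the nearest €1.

Set EPS_A = EPS_B: (EBIT − €87,000)(1 − 0.30) ÷ 280,000 = (EBIT − €325,000)(1 − 0.30) ÷ 150,000.
Cancelling (1 − t) and cross-multiplying: 150,000·(EBIT − 87,000) = 280,000·(EBIT − 325,000).
Solving, EBIT = (325,000·280,000 − 87,000·150,000) / (280,000 − 150,000) = 77,950,000,000 / 130,000 = 599,615.38.

€599,615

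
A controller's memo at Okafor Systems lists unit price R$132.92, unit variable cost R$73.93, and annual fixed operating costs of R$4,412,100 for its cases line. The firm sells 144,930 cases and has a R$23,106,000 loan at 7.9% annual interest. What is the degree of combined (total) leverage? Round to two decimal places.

Contribution at this volume is 144,930 × R$58.99 = R$8,549,420.70.
EBIT = R$8,549,420.70 − R$4,412,100 = R$4,137,320.70. Interest = R$1,825,374.00.
DOL = R$8,549,420.70 ÷ R$4,137,320.70 = 2.0664; DFL = R$4,137,320.70 ÷ R$2,311,946.70 = 1.7895.
Combined leverage = 2.0664 × 1.7895 = 3.6978.

3.70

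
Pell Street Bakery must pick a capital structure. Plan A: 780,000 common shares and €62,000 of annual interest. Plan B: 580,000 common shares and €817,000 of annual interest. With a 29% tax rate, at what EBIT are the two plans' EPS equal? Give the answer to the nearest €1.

€3,006,500

Set EPS_A = EPS_B: (EBIT − €62,000)(1 − 0.29) ÷ 780,000 = (EBIT − €817,000)(1 − 0.29) ÷ 580,000.
The (1 − t) factor cancels: (EBIT − 62,000) × 580,000 = (EBIT − 817,000) × 780,000.
EBIT × (780,000 − 580,000) = 817,000 × 780,000 − 62,000 × 580,000 = 601,300,000,000, so EBIT = 601,300,000,000 ÷ 200,000 = 3,006,500.00.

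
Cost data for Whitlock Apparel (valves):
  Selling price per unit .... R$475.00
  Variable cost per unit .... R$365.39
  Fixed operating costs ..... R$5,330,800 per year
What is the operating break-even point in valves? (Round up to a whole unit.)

Unit CM = price − variable cost = R$475.00 − R$365.39 = R$109.61.
Break-even Q = R$5,330,800 / R$109.61 = 48,634.25 → 48,635 valves.

48,635 valves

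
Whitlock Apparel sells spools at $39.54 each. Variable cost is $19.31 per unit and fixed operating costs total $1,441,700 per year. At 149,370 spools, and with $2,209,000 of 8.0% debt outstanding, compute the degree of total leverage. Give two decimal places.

2.15

Contribution at this volume is 149,370 × $20.23 = $3,021,755.10.
EBIT = $3,021,755.10 − $1,441,700 = $1,580,055.10. Interest = $176,720.00.
DOL = $3,021,755.10 ÷ $1,580,055.10 = 1.9124; DFL = $1,580,055.10 ÷ $1,403,335.10 = 1.1259.
DCL = DOL × DFL = 1.9124 × 1.1259 = 2.1532.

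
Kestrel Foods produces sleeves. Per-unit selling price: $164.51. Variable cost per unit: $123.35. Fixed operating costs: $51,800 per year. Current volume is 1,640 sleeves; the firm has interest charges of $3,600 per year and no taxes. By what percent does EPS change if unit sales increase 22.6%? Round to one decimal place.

Total contribution margin = 1,640 × $41.16 = $67,502.40.
Subtracting fixed costs: EBIT = $67,502.40 − $51,800 = $15,702.40.
Interest = $3,600.00, so EBIT − I = $12,102.40.
Degree of combined leverage = contribution ÷ (EBIT − I) = $67,502.40 ÷ $12,102.40 = 5.5776.
%ΔEPS = DCL × %ΔSales = 5.5776 × +22.6% = +126.1%.

+126.1%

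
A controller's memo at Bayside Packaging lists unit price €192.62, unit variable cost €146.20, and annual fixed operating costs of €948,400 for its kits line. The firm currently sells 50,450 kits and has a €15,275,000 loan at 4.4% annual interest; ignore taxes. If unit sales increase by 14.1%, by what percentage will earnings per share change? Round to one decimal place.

+45.8%

At 50,450 units, contribution = 50,450 × €46.42 = €2,341,889.00.
EBIT = €2,341,889.00 − €948,400 = €1,393,489.00.
After interest of €672,100.00, pre-tax earnings = €721,389.00.
Degree of combined leverage = contribution ÷ (EBIT − I) = €2,341,889.00 ÷ €721,389.00 = 3.2464.
EPS therefore changes by 3.2464 × (+14.1%) = +45.8%.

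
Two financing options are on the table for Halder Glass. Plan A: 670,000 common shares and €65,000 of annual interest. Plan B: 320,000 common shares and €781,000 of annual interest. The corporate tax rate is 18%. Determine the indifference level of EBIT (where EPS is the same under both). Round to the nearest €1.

€1,435,629

Set EPS_A = EPS_B: (EBIT − €65,000)(1 − 0.18) ÷ 670,000 = (EBIT − €781,000)(1 − 0.18) ÷ 320,000.
Cancelling (1 − t) and cross-multiplying: 320,000·(EBIT − 65,000) = 670,000·(EBIT − 781,000).
EBIT × (670,000 − 320,000) = 781,000 × 670,000 − 65,000 × 320,000 = 502,470,000,000, so EBIT = 502,470,000,000 ÷ 350,000 = 1,435,628.57.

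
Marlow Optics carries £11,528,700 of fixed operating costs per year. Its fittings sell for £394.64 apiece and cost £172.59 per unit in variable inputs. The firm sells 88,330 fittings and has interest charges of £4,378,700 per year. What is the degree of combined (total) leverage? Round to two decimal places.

At 88,330 units, contribution = 88,330 × £222.05 = £19,613,676.50.
Operating income = contribution − fixed costs = £19,613,676.50 − £11,528,700 = £8,084,976.50. Interest = £4,378,700.00.
DOL = £19,613,676.50 ÷ £8,084,976.50 = 2.4259; DFL = £8,084,976.50 ÷ £3,706,276.50 = 2.1814.
DCL = DOL × DFL = 2.4259 × 2.1814 = 5.2919.

5.29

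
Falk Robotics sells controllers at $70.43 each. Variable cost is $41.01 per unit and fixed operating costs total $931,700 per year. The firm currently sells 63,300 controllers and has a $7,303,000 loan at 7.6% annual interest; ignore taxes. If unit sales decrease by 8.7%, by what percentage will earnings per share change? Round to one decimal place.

-43.1%

Total contribution margin = 63,300 × $29.42 = $1,862,286.00.
EBIT = $1,862,286.00 − $931,700 = $930,586.00.
Interest = $555,028.00, so EBIT − I = $375,558.00.
Degree of combined leverage = contribution ÷ (EBIT − I) = $1,862,286.00 ÷ $375,558.00 = 4.9587.
%ΔEPS = DCL × %ΔSales = 4.9587 × -8.7% = -43.1%.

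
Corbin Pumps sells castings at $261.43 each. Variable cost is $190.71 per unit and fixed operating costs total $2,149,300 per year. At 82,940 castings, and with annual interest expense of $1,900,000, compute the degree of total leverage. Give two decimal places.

At 82,940 units, contribution = 82,940 × $70.72 = $5,865,516.80.
Operating income = contribution − fixed costs = $5,865,516.80 − $2,149,300 = $3,716,216.80. Interest = $1,900,000.00.
DOL = $5,865,516.80 ÷ $3,716,216.80 = 1.5784; DFL = $3,716,216.80 ÷ $1,816,216.80 = 2.0461.
DCL = DOL × DFL = 1.5784 × 2.0461 = 3.2296.

3.23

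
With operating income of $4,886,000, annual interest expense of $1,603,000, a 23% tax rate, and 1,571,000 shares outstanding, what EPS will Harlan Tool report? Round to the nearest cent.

$1.61

Interest = $1,603,000.00, so EBT = $4,886,000 − $1,603,000.00 = $3,283,000.00.
After tax at 23%: net income = $3,283,000.00 × 0.77 = $2,527,910.00.
EPS = $2,527,910.00 ÷ 1,571,000 = $1.61.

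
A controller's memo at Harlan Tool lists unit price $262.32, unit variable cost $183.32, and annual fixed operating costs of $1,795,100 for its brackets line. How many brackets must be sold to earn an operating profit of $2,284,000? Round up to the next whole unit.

Unit CM = price − variable cost = $262.32 − $183.32 = $79.00.
Required volume = (fixed costs + target profit) ÷ CM = ($1,795,100 + $2,284,000) ÷ $79.00 = 51,634.18, so 51,635 brackets.

51,635 brackets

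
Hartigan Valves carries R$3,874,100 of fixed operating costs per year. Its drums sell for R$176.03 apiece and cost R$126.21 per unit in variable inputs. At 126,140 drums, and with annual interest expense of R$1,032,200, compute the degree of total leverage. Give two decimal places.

4.56

Contribution at this volume is 126,140 × R$49.82 = R$6,284,294.80.
EBIT = R$6,284,294.80 − R$3,874,100 = R$2,410,194.80. Interest = R$1,032,200.00.
DOL = R$6,284,294.80 ÷ R$2,410,194.80 = 2.6074; DFL = R$2,410,194.80 ÷ R$1,377,994.80 = 1.7491.
Combined leverage = 2.6074 × 1.7491 = 4.5606.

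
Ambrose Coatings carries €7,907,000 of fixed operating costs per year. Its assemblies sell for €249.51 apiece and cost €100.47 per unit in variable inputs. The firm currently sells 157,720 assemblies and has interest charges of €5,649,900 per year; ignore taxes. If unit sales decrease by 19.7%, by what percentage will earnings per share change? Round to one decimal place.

Contribution at this volume is 157,720 × €149.04 = €23,506,588.80.
Subtracting fixed costs: EBIT = €23,506,588.80 − €7,907,000 = €15,599,588.80.
After interest of €5,649,900.00, pre-tax earnings = €9,949,688.80.
DCL = total CM / (EBIT − I) = €23,506,588.80 / €9,949,688.80 = 2.3625.
%ΔEPS = DCL × %ΔSales = 2.3625 × -19.7% = -46.5%.

-46.5%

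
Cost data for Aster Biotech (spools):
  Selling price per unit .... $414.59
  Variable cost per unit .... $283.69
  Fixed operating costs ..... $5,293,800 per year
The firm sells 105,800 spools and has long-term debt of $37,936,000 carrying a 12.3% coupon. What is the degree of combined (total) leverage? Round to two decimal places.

Contribution at this volume is 105,800 × $130.90 = $13,849,220.00.
Subtracting fixed costs: EBIT = $13,849,220.00 − $5,293,800 = $8,555,420.00. Interest = $4,666,128.00, so EBIT − I = $3,889,292.00.
DCL = contribution ÷ (EBIT − I) = $13,849,220.00 ÷ $3,889,292.00 = 3.5609.

3.56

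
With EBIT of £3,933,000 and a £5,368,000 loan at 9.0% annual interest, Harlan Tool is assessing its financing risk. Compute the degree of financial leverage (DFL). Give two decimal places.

1.14

Interest = £483,120.00.
Degree of financial leverage = EBIT / (EBIT − interest) = £3,933,000 / £3,449,880.00 = 1.1400.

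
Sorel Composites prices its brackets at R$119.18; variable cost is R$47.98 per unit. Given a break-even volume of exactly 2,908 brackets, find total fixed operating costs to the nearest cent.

R$207,049.60

Unit CM = price − variable cost = R$119.18 − R$47.98 = R$71.20.
Fixed costs = break-even units × CM = 2,908 × R$71.20 = R$207,049.60.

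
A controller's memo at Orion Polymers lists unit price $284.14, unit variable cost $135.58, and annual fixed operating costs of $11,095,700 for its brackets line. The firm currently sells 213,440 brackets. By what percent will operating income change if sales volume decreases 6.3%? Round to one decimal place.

At 213,440 units, contribution = 213,440 × $148.56 = $31,708,646.40.
Subtracting fixed costs: EBIT = $31,708,646.40 − $11,095,700 = $20,612,946.40.
So DOL = total CM / EBIT = $31,708,646.40 / $20,612,946.40 = 1.5383.
%ΔEBIT = DOL × %ΔSales = 1.5383 × -6.3% = -9.7%.

-9.7%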